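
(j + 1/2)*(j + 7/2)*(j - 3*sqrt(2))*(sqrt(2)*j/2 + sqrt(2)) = sqrt(2)*j^4/2 - 3*j^3 + 3*sqrt(2)*j^3 - 18*j^2 + 39*sqrt(2)*j^2/8 - 117*j/4 + 7*sqrt(2)*j/4 - 21/2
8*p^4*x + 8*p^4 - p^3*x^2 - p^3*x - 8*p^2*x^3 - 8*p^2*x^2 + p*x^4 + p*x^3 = (-8*p + x)*(-p + x)*(p + x)*(p*x + p)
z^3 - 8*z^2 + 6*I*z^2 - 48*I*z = z*(z - 8)*(z + 6*I)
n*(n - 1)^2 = n^3 - 2*n^2 + n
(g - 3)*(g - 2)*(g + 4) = g^3 - g^2 - 14*g + 24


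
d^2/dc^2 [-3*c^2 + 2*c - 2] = -6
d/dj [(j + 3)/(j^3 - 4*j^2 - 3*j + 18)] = (-2*j^2 - 11*j - 9)/(j^5 - 5*j^4 - 5*j^3 + 45*j^2 - 108)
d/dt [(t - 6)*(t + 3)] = 2*t - 3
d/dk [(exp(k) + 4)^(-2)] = -2*exp(k)/(exp(k) + 4)^3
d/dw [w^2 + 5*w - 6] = 2*w + 5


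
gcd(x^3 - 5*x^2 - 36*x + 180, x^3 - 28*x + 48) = x + 6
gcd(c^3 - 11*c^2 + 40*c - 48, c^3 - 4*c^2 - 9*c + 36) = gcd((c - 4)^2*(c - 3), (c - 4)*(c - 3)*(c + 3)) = c^2 - 7*c + 12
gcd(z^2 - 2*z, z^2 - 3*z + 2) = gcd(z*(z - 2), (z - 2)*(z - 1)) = z - 2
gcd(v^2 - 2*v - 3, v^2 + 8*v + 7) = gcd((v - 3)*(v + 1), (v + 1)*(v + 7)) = v + 1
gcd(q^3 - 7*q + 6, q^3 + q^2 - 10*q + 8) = q^2 - 3*q + 2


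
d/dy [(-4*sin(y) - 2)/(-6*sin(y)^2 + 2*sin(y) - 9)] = 8*(-3*sin(y)^2 - 3*sin(y) + 5)*cos(y)/(6*sin(y)^2 - 2*sin(y) + 9)^2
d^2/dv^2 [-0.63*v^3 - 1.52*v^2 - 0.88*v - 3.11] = -3.78*v - 3.04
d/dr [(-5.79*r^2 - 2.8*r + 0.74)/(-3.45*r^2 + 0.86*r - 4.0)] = (-14.6394*r^2 + 51.426*r + 10.5636)/(11.9025*r^4 - 5.934*r^3 + 28.3396*r^2 - 6.88*r + 16.0)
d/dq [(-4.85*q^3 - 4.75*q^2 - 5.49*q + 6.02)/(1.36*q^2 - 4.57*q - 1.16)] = (-6.596*q^4 + 44.329*q^3 + 46.0519*q^2 - 5.3544*q + 33.8798)/(1.8496*q^4 - 12.4304*q^3 + 17.7297*q^2 + 10.6024*q + 1.3456)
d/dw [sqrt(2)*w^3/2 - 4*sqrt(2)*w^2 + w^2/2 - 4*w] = 3*sqrt(2)*w^2/2 - 8*sqrt(2)*w + w - 4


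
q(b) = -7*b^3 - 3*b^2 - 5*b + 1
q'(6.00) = -797.00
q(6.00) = -1649.00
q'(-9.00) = -1652.00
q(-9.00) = 4906.00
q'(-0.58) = -8.58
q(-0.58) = 4.26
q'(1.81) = -84.66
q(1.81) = -59.39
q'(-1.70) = -55.49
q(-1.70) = 35.22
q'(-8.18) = -1361.08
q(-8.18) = 3672.57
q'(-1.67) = -53.55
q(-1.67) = 33.59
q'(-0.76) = -12.57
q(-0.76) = 6.14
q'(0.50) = -13.25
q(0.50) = -3.12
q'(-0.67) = -10.41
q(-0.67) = 5.11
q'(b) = -21*b^2 - 6*b - 5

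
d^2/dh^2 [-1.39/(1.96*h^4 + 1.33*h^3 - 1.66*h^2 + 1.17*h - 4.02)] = ((32.6928*h^2 + 11.0922*h - 4.6148)*(1.96*h^4 + 1.33*h^3 - 1.66*h^2 + 1.17*h - 4.02) - 1.39*(7.84*h^3 + 3.99*h^2 - 3.32*h + 1.17)*(15.68*h^3 + 7.98*h^2 - 6.64*h + 2.34))/(1.96*h^4 + 1.33*h^3 - 1.66*h^2 + 1.17*h - 4.02)^3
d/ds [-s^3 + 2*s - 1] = 2 - 3*s^2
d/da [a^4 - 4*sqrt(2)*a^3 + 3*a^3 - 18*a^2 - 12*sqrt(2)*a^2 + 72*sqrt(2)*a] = 4*a^3 - 12*sqrt(2)*a^2 + 9*a^2 - 36*a - 24*sqrt(2)*a + 72*sqrt(2)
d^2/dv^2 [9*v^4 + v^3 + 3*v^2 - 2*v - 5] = 108*v^2 + 6*v + 6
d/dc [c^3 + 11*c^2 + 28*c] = 3*c^2 + 22*c + 28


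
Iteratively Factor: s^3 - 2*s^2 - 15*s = (s + 3)*(s^2 - 5*s) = (s - 5)*(s + 3)*(s)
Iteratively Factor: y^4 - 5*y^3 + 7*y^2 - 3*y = (y)*(y^3 - 5*y^2 + 7*y - 3) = y*(y - 1)*(y^2 - 4*y + 3) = y*(y - 3)*(y - 1)*(y - 1)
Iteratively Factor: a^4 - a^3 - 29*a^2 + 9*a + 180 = (a + 3)*(a^3 - 4*a^2 - 17*a + 60) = (a - 5)*(a + 3)*(a^2 + a - 12) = (a - 5)*(a + 3)*(a + 4)*(a - 3)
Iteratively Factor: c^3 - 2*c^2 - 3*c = (c)*(c^2 - 2*c - 3) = c*(c - 3)*(c + 1)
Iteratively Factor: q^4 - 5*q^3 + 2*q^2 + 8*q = (q)*(q^3 - 5*q^2 + 2*q + 8) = q*(q - 2)*(q^2 - 3*q - 4) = q*(q - 4)*(q - 2)*(q + 1)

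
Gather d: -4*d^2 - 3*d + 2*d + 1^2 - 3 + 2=-4*d^2 - d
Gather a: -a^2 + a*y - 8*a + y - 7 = -a^2 + a*(y - 8) + y - 7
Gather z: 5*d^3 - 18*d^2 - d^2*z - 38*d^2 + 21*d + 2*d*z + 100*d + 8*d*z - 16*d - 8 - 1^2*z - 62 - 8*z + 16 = 5*d^3 - 56*d^2 + 105*d + z*(-d^2 + 10*d - 9) - 54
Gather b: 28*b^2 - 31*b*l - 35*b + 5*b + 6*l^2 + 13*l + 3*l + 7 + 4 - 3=28*b^2 + b*(-31*l - 30) + 6*l^2 + 16*l + 8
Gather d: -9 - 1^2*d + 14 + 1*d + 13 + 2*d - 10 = 2*d + 8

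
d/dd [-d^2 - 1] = -2*d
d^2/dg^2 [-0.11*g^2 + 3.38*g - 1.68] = -0.220000000000000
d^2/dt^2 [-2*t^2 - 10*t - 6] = -4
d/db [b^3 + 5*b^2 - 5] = b*(3*b + 10)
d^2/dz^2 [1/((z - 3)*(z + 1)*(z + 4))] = 2*(6*z^4 + 16*z^3 - 21*z^2 - 30*z + 145)/(z^9 + 6*z^8 - 21*z^7 - 160*z^6 + 87*z^5 + 1374*z^4 + 685*z^3 - 3492*z^2 - 4752*z - 1728)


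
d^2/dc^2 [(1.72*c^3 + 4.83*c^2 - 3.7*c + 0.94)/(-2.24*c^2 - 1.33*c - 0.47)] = (-2.8421709430404e-14*c^4 + 63.445928*c^3 - 4.240152*c^2 - 42.454536*c - 8.105902)/(11.239424*c^6 + 20.020224*c^5 + 18.961824*c^4 + 10.753981*c^3 + 3.978597*c^2 + 0.881391*c + 0.103823)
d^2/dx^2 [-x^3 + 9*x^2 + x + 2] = 18 - 6*x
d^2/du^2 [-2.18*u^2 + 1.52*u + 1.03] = -4.36000000000000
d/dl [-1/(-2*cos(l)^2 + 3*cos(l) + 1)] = (4*cos(l) - 3)*sin(l)/(3*cos(l) - cos(2*l))^2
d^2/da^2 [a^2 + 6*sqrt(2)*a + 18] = 2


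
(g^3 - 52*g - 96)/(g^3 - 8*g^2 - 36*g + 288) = (g + 2)/(g - 6)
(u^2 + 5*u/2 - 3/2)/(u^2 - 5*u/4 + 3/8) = 4*(u + 3)/(4*u - 3)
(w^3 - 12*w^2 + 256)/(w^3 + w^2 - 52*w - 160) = (w - 8)/(w + 5)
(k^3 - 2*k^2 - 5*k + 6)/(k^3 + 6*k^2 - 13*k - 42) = (k - 1)/(k + 7)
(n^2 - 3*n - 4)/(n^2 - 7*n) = (n^2 - 3*n - 4)/(n*(n - 7))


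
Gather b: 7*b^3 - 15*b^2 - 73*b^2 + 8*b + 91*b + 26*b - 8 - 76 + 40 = 7*b^3 - 88*b^2 + 125*b - 44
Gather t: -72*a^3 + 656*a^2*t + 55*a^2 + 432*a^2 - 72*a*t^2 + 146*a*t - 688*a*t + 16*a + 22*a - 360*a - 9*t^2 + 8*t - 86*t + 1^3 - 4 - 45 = -72*a^3 + 487*a^2 - 322*a + t^2*(-72*a - 9) + t*(656*a^2 - 542*a - 78) - 48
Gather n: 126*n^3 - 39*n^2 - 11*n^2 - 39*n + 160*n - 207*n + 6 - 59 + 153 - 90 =126*n^3 - 50*n^2 - 86*n + 10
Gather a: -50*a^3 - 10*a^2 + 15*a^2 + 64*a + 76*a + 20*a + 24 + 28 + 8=-50*a^3 + 5*a^2 + 160*a + 60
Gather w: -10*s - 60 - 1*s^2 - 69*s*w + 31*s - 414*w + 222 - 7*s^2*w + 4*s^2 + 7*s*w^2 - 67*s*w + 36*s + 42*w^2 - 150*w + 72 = 3*s^2 + 57*s + w^2*(7*s + 42) + w*(-7*s^2 - 136*s - 564) + 234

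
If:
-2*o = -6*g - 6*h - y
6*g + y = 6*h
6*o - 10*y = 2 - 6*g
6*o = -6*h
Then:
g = 1/33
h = 0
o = 0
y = -2/11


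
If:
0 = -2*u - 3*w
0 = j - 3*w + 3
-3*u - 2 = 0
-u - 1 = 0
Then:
No Solution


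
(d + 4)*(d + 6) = d^2 + 10*d + 24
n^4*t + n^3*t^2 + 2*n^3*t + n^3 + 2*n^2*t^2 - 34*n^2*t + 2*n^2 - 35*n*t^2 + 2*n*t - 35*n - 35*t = (n - 5)*(n + 7)*(n + t)*(n*t + 1)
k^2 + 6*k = k*(k + 6)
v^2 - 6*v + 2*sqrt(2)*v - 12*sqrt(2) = (v - 6)*(v + 2*sqrt(2))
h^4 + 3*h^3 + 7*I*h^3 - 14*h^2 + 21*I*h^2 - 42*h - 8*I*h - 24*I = (h + 3)*(h + I)*(h + 2*I)*(h + 4*I)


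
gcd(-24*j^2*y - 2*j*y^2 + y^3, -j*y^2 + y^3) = y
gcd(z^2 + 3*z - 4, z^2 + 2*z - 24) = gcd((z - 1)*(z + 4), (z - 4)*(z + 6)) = 1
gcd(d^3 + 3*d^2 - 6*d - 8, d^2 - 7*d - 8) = d + 1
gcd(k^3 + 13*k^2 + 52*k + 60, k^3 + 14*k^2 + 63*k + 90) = k^2 + 11*k + 30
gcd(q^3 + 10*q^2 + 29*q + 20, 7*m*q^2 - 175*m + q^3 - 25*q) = q + 5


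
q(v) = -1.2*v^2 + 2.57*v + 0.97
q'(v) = 2.57 - 2.4*v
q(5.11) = -17.23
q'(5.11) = -9.69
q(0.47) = 1.91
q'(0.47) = 1.44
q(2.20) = 0.82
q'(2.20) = -2.71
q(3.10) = -2.60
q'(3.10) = -4.87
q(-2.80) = -15.63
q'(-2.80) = 9.29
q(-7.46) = -84.98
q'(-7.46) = 20.47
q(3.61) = -5.39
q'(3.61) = -6.09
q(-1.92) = -8.39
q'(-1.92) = 7.18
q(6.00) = -26.81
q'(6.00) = -11.83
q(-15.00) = -307.58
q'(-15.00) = 38.57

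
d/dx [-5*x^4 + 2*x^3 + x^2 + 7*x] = -20*x^3 + 6*x^2 + 2*x + 7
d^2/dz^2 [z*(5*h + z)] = 2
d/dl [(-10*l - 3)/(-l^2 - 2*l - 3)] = 2*(-5*l^2 - 3*l + 12)/(l^4 + 4*l^3 + 10*l^2 + 12*l + 9)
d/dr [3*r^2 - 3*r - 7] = 6*r - 3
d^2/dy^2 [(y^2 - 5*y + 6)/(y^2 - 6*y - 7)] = 2*(y^3 + 39*y^2 - 213*y + 517)/(y^6 - 18*y^5 + 87*y^4 + 36*y^3 - 609*y^2 - 882*y - 343)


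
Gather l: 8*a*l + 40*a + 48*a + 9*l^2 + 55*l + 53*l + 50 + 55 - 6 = 88*a + 9*l^2 + l*(8*a + 108) + 99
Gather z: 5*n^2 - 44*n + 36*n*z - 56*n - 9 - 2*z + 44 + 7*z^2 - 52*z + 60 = 5*n^2 - 100*n + 7*z^2 + z*(36*n - 54) + 95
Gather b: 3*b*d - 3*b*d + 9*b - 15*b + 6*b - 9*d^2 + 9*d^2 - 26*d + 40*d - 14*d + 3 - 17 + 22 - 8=0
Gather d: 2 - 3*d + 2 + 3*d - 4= 0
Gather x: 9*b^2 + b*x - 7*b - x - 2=9*b^2 - 7*b + x*(b - 1) - 2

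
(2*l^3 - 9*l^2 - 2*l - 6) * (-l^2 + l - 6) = -2*l^5 + 11*l^4 - 19*l^3 + 58*l^2 + 6*l + 36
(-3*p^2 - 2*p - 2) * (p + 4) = -3*p^3 - 14*p^2 - 10*p - 8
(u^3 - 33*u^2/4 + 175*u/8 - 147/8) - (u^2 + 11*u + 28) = u^3 - 37*u^2/4 + 87*u/8 - 371/8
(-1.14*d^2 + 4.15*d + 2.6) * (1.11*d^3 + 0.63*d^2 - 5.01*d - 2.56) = -1.2654*d^5 + 3.8883*d^4 + 11.2119*d^3 - 16.2351*d^2 - 23.65*d - 6.656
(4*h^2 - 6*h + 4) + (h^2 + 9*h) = 5*h^2 + 3*h + 4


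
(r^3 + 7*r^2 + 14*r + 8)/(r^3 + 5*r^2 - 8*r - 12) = (r^2 + 6*r + 8)/(r^2 + 4*r - 12)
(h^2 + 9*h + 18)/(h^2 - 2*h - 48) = (h + 3)/(h - 8)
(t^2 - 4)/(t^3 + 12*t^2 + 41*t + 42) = (t - 2)/(t^2 + 10*t + 21)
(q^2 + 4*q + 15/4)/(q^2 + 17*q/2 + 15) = (q + 3/2)/(q + 6)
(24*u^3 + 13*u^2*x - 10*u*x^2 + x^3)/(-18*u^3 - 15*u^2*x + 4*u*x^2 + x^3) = (-8*u + x)/(6*u + x)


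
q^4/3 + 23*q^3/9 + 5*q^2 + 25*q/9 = q*(q/3 + 1/3)*(q + 5/3)*(q + 5)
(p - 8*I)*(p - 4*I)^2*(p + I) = p^4 - 15*I*p^3 - 64*p^2 + 48*I*p - 128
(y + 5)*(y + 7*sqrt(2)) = y^2 + 5*y + 7*sqrt(2)*y + 35*sqrt(2)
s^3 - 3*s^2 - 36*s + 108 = (s - 6)*(s - 3)*(s + 6)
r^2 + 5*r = r*(r + 5)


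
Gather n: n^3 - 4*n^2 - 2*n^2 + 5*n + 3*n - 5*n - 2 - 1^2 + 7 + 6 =n^3 - 6*n^2 + 3*n + 10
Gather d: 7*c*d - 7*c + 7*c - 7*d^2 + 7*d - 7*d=7*c*d - 7*d^2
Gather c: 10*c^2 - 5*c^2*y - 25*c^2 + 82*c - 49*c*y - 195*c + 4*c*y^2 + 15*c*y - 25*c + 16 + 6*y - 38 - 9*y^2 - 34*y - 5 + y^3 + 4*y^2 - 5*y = c^2*(-5*y - 15) + c*(4*y^2 - 34*y - 138) + y^3 - 5*y^2 - 33*y - 27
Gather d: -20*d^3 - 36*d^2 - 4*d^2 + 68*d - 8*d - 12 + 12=-20*d^3 - 40*d^2 + 60*d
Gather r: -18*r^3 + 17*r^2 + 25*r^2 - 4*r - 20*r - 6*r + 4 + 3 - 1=-18*r^3 + 42*r^2 - 30*r + 6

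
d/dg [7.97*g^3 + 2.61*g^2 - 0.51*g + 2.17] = 23.91*g^2 + 5.22*g - 0.51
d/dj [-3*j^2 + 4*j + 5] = 4 - 6*j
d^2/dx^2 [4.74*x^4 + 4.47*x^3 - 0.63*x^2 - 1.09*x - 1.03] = 56.88*x^2 + 26.82*x - 1.26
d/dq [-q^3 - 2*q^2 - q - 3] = -3*q^2 - 4*q - 1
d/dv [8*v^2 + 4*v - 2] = 16*v + 4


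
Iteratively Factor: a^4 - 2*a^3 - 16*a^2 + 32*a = (a - 2)*(a^3 - 16*a) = (a - 2)*(a + 4)*(a^2 - 4*a) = a*(a - 2)*(a + 4)*(a - 4)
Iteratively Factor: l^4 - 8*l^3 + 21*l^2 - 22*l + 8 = (l - 1)*(l^3 - 7*l^2 + 14*l - 8) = (l - 1)^2*(l^2 - 6*l + 8) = (l - 4)*(l - 1)^2*(l - 2)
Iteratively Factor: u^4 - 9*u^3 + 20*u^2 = (u)*(u^3 - 9*u^2 + 20*u) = u^2*(u^2 - 9*u + 20) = u^2*(u - 5)*(u - 4)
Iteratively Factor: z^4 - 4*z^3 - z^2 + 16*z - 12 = (z - 3)*(z^3 - z^2 - 4*z + 4) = (z - 3)*(z + 2)*(z^2 - 3*z + 2) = (z - 3)*(z - 2)*(z + 2)*(z - 1)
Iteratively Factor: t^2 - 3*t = (t)*(t - 3)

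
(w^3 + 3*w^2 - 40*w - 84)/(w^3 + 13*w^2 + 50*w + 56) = (w - 6)/(w + 4)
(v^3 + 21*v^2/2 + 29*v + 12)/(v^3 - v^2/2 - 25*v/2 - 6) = (v^2 + 10*v + 24)/(v^2 - v - 12)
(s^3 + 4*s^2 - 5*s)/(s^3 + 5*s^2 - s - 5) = s/(s + 1)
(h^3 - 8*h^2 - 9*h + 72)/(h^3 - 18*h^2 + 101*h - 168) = (h + 3)/(h - 7)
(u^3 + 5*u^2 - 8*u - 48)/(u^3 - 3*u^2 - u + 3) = (u^2 + 8*u + 16)/(u^2 - 1)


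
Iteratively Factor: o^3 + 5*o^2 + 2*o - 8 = (o + 4)*(o^2 + o - 2) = (o + 2)*(o + 4)*(o - 1)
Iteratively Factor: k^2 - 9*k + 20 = (k - 5)*(k - 4)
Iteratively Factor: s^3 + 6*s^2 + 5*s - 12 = (s + 4)*(s^2 + 2*s - 3) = (s - 1)*(s + 4)*(s + 3)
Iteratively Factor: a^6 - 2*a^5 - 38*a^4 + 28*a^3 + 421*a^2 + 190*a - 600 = (a - 1)*(a^5 - a^4 - 39*a^3 - 11*a^2 + 410*a + 600) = (a - 1)*(a + 3)*(a^4 - 4*a^3 - 27*a^2 + 70*a + 200) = (a - 1)*(a + 2)*(a + 3)*(a^3 - 6*a^2 - 15*a + 100) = (a - 5)*(a - 1)*(a + 2)*(a + 3)*(a^2 - a - 20) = (a - 5)^2*(a - 1)*(a + 2)*(a + 3)*(a + 4)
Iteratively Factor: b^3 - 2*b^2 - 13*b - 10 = (b - 5)*(b^2 + 3*b + 2) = (b - 5)*(b + 1)*(b + 2)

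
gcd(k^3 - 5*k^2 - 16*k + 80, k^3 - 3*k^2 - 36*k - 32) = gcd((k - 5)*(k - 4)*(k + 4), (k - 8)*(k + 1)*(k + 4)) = k + 4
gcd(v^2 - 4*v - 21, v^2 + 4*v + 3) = v + 3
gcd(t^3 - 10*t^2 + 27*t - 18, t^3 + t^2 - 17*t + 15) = t^2 - 4*t + 3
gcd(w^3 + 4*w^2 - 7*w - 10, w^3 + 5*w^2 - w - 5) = w^2 + 6*w + 5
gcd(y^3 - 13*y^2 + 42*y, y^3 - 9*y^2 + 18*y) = y^2 - 6*y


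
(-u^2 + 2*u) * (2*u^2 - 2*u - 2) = -2*u^4 + 6*u^3 - 2*u^2 - 4*u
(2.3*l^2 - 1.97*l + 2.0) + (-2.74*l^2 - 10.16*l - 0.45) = -0.44*l^2 - 12.13*l + 1.55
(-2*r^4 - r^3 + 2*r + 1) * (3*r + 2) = -6*r^5 - 7*r^4 - 2*r^3 + 6*r^2 + 7*r + 2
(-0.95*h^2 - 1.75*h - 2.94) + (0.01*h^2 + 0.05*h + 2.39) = -0.94*h^2 - 1.7*h - 0.55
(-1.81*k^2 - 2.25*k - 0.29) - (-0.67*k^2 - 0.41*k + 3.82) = -1.14*k^2 - 1.84*k - 4.11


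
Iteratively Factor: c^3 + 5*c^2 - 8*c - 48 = (c + 4)*(c^2 + c - 12) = (c - 3)*(c + 4)*(c + 4)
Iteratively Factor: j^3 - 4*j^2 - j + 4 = (j + 1)*(j^2 - 5*j + 4) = (j - 4)*(j + 1)*(j - 1)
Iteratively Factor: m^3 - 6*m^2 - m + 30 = (m + 2)*(m^2 - 8*m + 15) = (m - 5)*(m + 2)*(m - 3)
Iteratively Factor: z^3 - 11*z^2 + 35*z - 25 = (z - 5)*(z^2 - 6*z + 5) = (z - 5)^2*(z - 1)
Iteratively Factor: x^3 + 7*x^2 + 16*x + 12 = (x + 2)*(x^2 + 5*x + 6) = (x + 2)^2*(x + 3)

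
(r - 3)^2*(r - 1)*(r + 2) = r^4 - 5*r^3 + r^2 + 21*r - 18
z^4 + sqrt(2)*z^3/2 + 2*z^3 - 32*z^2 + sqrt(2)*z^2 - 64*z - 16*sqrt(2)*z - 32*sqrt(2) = (z + 2)*(z - 4*sqrt(2))*(z + sqrt(2)/2)*(z + 4*sqrt(2))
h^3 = h^3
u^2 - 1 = (u - 1)*(u + 1)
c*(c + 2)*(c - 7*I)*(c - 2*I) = c^4 + 2*c^3 - 9*I*c^3 - 14*c^2 - 18*I*c^2 - 28*c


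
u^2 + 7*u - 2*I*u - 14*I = (u + 7)*(u - 2*I)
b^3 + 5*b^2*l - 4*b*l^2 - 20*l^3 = (b - 2*l)*(b + 2*l)*(b + 5*l)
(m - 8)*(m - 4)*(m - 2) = m^3 - 14*m^2 + 56*m - 64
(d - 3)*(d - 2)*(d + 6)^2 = d^4 + 7*d^3 - 18*d^2 - 108*d + 216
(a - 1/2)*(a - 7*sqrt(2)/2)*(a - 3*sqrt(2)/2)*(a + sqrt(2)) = a^4 - 4*sqrt(2)*a^3 - a^3/2 + a^2/2 + 2*sqrt(2)*a^2 - a/4 + 21*sqrt(2)*a/2 - 21*sqrt(2)/4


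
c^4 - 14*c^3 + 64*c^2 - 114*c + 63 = (c - 7)*(c - 3)^2*(c - 1)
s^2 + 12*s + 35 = (s + 5)*(s + 7)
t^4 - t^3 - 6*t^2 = t^2*(t - 3)*(t + 2)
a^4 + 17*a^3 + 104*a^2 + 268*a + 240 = (a + 2)*(a + 4)*(a + 5)*(a + 6)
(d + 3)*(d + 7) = d^2 + 10*d + 21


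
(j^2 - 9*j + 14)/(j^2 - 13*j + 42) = (j - 2)/(j - 6)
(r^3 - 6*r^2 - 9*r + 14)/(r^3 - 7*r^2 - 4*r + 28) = (r - 1)/(r - 2)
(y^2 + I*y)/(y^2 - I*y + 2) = y/(y - 2*I)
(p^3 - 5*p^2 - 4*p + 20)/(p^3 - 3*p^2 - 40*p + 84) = (p^2 - 3*p - 10)/(p^2 - p - 42)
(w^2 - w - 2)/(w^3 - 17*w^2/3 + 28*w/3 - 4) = 3*(w + 1)/(3*w^2 - 11*w + 6)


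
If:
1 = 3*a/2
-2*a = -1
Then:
No Solution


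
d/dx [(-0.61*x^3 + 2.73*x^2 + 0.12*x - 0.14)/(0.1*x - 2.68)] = (-0.122*x^3 + 5.1774*x^2 - 14.6328*x - 0.3076)/(0.01*x^2 - 0.536*x + 7.1824)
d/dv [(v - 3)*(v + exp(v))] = v + (v - 3)*(exp(v) + 1) + exp(v)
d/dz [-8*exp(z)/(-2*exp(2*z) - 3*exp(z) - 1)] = (8 - 16*exp(2*z))*exp(z)/(4*exp(4*z) + 12*exp(3*z) + 13*exp(2*z) + 6*exp(z) + 1)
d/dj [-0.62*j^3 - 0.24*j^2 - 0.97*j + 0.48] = -1.86*j^2 - 0.48*j - 0.97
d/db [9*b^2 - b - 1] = 18*b - 1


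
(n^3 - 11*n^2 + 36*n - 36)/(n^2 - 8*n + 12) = n - 3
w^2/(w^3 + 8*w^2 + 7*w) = w/(w^2 + 8*w + 7)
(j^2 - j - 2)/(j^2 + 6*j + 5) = (j - 2)/(j + 5)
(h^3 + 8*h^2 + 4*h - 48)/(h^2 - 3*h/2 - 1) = 2*(h^2 + 10*h + 24)/(2*h + 1)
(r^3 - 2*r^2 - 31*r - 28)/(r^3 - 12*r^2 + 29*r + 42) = (r + 4)/(r - 6)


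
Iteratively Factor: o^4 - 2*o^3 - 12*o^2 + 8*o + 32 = (o - 4)*(o^3 + 2*o^2 - 4*o - 8) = (o - 4)*(o + 2)*(o^2 - 4) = (o - 4)*(o - 2)*(o + 2)*(o + 2)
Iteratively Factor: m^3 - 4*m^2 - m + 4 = (m - 1)*(m^2 - 3*m - 4) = (m - 1)*(m + 1)*(m - 4)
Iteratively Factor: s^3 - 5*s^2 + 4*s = (s)*(s^2 - 5*s + 4) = s*(s - 4)*(s - 1)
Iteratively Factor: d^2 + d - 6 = (d - 2)*(d + 3)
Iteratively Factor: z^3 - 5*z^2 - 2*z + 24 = (z - 3)*(z^2 - 2*z - 8) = (z - 3)*(z + 2)*(z - 4)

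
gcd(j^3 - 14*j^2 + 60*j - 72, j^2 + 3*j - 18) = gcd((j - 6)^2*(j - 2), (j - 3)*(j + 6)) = 1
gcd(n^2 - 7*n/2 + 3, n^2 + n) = 1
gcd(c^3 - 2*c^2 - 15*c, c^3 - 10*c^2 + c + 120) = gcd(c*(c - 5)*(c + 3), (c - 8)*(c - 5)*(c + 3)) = c^2 - 2*c - 15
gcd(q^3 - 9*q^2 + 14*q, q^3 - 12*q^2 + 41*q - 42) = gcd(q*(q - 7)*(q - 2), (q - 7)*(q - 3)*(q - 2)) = q^2 - 9*q + 14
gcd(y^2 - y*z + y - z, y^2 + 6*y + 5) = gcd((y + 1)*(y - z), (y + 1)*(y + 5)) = y + 1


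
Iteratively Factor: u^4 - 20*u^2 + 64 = (u + 2)*(u^3 - 2*u^2 - 16*u + 32) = (u - 4)*(u + 2)*(u^2 + 2*u - 8) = (u - 4)*(u - 2)*(u + 2)*(u + 4)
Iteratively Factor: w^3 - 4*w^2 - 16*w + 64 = (w + 4)*(w^2 - 8*w + 16) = (w - 4)*(w + 4)*(w - 4)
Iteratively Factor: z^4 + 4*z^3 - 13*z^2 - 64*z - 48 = (z + 4)*(z^3 - 13*z - 12) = (z - 4)*(z + 4)*(z^2 + 4*z + 3) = (z - 4)*(z + 1)*(z + 4)*(z + 3)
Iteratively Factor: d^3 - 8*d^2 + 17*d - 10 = (d - 5)*(d^2 - 3*d + 2) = (d - 5)*(d - 1)*(d - 2)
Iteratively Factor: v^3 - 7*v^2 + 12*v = (v - 4)*(v^2 - 3*v) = v*(v - 4)*(v - 3)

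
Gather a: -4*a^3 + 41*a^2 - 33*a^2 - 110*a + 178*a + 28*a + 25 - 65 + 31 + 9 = -4*a^3 + 8*a^2 + 96*a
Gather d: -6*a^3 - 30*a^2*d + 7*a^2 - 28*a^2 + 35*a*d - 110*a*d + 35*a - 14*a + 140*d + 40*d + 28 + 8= -6*a^3 - 21*a^2 + 21*a + d*(-30*a^2 - 75*a + 180) + 36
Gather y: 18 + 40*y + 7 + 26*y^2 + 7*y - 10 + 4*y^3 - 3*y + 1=4*y^3 + 26*y^2 + 44*y + 16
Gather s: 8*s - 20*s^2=-20*s^2 + 8*s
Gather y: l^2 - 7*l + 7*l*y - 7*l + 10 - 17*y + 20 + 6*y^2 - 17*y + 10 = l^2 - 14*l + 6*y^2 + y*(7*l - 34) + 40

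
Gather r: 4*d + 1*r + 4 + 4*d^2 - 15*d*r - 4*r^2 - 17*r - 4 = 4*d^2 + 4*d - 4*r^2 + r*(-15*d - 16)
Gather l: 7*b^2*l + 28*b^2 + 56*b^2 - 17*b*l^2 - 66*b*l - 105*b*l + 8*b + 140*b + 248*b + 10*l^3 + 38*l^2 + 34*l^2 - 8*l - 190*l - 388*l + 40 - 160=84*b^2 + 396*b + 10*l^3 + l^2*(72 - 17*b) + l*(7*b^2 - 171*b - 586) - 120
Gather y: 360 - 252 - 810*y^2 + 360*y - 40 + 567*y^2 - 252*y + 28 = -243*y^2 + 108*y + 96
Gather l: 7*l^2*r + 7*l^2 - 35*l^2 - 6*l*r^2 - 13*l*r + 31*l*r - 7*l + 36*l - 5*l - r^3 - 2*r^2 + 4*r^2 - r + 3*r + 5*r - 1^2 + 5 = l^2*(7*r - 28) + l*(-6*r^2 + 18*r + 24) - r^3 + 2*r^2 + 7*r + 4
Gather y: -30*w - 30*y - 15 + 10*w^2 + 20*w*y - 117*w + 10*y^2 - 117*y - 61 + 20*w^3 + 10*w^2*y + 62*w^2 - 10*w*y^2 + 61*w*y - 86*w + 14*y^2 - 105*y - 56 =20*w^3 + 72*w^2 - 233*w + y^2*(24 - 10*w) + y*(10*w^2 + 81*w - 252) - 132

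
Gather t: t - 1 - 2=t - 3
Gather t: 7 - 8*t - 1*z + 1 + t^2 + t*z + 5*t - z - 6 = t^2 + t*(z - 3) - 2*z + 2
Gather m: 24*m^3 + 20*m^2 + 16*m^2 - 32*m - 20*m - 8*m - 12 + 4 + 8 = 24*m^3 + 36*m^2 - 60*m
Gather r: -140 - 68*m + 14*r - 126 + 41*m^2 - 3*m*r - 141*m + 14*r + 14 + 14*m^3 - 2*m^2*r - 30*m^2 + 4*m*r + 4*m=14*m^3 + 11*m^2 - 205*m + r*(-2*m^2 + m + 28) - 252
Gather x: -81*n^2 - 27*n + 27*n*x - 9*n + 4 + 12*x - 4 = -81*n^2 - 36*n + x*(27*n + 12)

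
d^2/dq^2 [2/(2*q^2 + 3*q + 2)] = 4*(-4*q^2 - 6*q + (4*q + 3)^2 - 4)/(2*q^2 + 3*q + 2)^3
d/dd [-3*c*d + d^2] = -3*c + 2*d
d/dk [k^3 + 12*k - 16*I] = 3*k^2 + 12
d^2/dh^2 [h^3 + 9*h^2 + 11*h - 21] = 6*h + 18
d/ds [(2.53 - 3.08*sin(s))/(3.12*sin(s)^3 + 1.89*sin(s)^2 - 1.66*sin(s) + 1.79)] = (19.2192*sin(s)^3 - 17.8596*sin(s)^2 - 9.5634*sin(s) - 1.3134)*cos(s)/(9.7344*sin(s)^6 + 11.7936*sin(s)^5 - 6.7863*sin(s)^4 + 4.8948*sin(s)^3 + 9.5218*sin(s)^2 - 5.9428*sin(s) + 3.2041)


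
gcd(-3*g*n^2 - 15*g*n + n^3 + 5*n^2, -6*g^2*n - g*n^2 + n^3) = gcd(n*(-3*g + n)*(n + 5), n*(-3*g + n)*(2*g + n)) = 3*g*n - n^2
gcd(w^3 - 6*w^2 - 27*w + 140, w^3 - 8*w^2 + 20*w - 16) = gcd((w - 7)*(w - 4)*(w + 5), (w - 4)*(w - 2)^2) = w - 4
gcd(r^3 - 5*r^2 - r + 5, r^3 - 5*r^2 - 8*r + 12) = r - 1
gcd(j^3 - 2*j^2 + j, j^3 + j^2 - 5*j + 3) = j^2 - 2*j + 1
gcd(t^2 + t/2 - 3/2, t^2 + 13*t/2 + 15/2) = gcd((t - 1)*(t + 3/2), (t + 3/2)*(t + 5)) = t + 3/2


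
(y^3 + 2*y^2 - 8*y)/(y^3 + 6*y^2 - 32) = y/(y + 4)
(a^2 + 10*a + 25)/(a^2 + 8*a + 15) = (a + 5)/(a + 3)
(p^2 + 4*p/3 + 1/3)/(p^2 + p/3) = (p + 1)/p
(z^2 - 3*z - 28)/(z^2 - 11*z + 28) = (z + 4)/(z - 4)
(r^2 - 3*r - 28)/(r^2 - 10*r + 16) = (r^2 - 3*r - 28)/(r^2 - 10*r + 16)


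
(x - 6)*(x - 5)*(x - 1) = x^3 - 12*x^2 + 41*x - 30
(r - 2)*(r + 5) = r^2 + 3*r - 10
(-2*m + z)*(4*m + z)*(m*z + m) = -8*m^3*z - 8*m^3 + 2*m^2*z^2 + 2*m^2*z + m*z^3 + m*z^2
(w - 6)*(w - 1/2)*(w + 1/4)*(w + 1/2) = w^4 - 23*w^3/4 - 7*w^2/4 + 23*w/16 + 3/8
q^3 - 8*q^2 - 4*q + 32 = (q - 8)*(q - 2)*(q + 2)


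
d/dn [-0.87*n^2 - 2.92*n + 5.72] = -1.74*n - 2.92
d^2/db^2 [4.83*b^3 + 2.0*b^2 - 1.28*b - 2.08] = 28.98*b + 4.0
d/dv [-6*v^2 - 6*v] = -12*v - 6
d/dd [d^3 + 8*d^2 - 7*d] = 3*d^2 + 16*d - 7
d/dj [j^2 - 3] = 2*j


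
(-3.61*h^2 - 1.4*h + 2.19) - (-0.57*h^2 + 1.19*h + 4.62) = -3.04*h^2 - 2.59*h - 2.43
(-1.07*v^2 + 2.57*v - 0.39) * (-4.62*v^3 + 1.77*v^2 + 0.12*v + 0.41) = 4.9434*v^5 - 13.7673*v^4 + 6.2223*v^3 - 0.8206*v^2 + 1.0069*v - 0.1599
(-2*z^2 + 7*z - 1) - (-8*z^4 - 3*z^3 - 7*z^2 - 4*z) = 8*z^4 + 3*z^3 + 5*z^2 + 11*z - 1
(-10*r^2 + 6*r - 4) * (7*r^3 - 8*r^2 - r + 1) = -70*r^5 + 122*r^4 - 66*r^3 + 16*r^2 + 10*r - 4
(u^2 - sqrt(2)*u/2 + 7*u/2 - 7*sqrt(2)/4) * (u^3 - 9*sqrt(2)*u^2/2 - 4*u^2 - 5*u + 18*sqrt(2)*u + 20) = u^5 - 5*sqrt(2)*u^4 - u^4/2 - 29*u^3/2 + 5*sqrt(2)*u^3/2 + u^2/4 + 145*sqrt(2)*u^2/2 - 5*sqrt(2)*u/4 + 7*u - 35*sqrt(2)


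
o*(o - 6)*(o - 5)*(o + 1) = o^4 - 10*o^3 + 19*o^2 + 30*o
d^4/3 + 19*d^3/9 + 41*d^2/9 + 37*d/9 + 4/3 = (d/3 + 1)*(d + 1)^2*(d + 4/3)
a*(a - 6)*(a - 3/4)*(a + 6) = a^4 - 3*a^3/4 - 36*a^2 + 27*a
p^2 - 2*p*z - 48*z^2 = (p - 8*z)*(p + 6*z)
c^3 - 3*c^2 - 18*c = c*(c - 6)*(c + 3)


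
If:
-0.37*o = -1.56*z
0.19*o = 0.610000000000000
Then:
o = 3.21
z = 0.76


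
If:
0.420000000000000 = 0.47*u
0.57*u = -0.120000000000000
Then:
No Solution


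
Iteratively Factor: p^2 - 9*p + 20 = (p - 5)*(p - 4)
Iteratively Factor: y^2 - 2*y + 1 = (y - 1)*(y - 1)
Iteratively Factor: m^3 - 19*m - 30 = (m + 2)*(m^2 - 2*m - 15) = (m - 5)*(m + 2)*(m + 3)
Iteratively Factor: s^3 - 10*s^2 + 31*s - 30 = (s - 3)*(s^2 - 7*s + 10) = (s - 3)*(s - 2)*(s - 5)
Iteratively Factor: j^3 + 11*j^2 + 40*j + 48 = (j + 4)*(j^2 + 7*j + 12) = (j + 4)^2*(j + 3)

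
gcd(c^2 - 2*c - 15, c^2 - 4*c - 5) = c - 5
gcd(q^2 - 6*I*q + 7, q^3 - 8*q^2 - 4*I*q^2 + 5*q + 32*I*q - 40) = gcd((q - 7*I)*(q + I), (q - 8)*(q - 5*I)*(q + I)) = q + I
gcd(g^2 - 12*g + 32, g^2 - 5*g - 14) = 1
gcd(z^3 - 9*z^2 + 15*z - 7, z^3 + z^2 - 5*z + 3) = z^2 - 2*z + 1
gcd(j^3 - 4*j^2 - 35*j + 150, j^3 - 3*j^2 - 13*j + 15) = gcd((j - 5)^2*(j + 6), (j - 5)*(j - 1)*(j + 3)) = j - 5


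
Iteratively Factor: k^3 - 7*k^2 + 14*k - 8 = (k - 4)*(k^2 - 3*k + 2) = (k - 4)*(k - 1)*(k - 2)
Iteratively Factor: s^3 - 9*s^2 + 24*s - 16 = (s - 4)*(s^2 - 5*s + 4) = (s - 4)^2*(s - 1)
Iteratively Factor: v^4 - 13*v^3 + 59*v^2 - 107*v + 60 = (v - 1)*(v^3 - 12*v^2 + 47*v - 60) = (v - 4)*(v - 1)*(v^2 - 8*v + 15) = (v - 4)*(v - 3)*(v - 1)*(v - 5)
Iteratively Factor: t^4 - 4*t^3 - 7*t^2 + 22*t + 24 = (t - 4)*(t^3 - 7*t - 6) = (t - 4)*(t + 2)*(t^2 - 2*t - 3) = (t - 4)*(t + 1)*(t + 2)*(t - 3)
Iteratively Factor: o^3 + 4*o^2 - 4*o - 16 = (o - 2)*(o^2 + 6*o + 8) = (o - 2)*(o + 4)*(o + 2)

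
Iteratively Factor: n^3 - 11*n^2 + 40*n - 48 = (n - 3)*(n^2 - 8*n + 16) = (n - 4)*(n - 3)*(n - 4)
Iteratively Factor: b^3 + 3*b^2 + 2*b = (b)*(b^2 + 3*b + 2) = b*(b + 2)*(b + 1)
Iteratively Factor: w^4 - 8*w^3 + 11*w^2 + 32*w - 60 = (w + 2)*(w^3 - 10*w^2 + 31*w - 30) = (w - 3)*(w + 2)*(w^2 - 7*w + 10) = (w - 3)*(w - 2)*(w + 2)*(w - 5)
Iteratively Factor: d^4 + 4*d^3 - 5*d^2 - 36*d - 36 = (d + 3)*(d^3 + d^2 - 8*d - 12) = (d - 3)*(d + 3)*(d^2 + 4*d + 4) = (d - 3)*(d + 2)*(d + 3)*(d + 2)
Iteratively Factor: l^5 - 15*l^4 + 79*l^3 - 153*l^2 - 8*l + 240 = (l - 4)*(l^4 - 11*l^3 + 35*l^2 - 13*l - 60) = (l - 4)^2*(l^3 - 7*l^2 + 7*l + 15) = (l - 5)*(l - 4)^2*(l^2 - 2*l - 3) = (l - 5)*(l - 4)^2*(l - 3)*(l + 1)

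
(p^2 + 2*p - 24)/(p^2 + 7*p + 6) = (p - 4)/(p + 1)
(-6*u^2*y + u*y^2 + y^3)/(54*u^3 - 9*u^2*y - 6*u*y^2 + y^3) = y*(-2*u + y)/(18*u^2 - 9*u*y + y^2)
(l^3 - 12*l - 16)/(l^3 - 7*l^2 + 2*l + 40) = (l + 2)/(l - 5)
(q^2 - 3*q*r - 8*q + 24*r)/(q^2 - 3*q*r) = (q - 8)/q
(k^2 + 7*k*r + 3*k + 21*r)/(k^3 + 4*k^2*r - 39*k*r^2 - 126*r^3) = (-k - 3)/(-k^2 + 3*k*r + 18*r^2)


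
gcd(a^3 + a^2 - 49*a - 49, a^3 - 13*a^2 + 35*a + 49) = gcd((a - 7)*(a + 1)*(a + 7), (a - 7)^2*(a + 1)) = a^2 - 6*a - 7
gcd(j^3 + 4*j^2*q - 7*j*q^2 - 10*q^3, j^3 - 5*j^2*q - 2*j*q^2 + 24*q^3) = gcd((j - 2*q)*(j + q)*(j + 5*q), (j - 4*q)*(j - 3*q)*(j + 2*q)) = 1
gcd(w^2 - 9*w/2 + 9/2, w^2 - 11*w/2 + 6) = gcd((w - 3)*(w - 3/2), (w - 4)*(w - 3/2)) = w - 3/2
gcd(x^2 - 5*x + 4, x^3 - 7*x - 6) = 1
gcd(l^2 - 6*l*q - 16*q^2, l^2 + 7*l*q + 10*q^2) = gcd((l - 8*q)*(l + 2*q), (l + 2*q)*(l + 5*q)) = l + 2*q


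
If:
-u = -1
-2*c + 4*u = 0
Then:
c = 2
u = 1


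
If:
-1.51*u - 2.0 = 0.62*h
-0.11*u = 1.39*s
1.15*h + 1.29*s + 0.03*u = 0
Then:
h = -0.08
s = 0.10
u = -1.29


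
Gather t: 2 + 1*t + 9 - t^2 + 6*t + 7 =-t^2 + 7*t + 18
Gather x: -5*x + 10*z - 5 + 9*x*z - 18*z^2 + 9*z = x*(9*z - 5) - 18*z^2 + 19*z - 5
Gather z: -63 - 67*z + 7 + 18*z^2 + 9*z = 18*z^2 - 58*z - 56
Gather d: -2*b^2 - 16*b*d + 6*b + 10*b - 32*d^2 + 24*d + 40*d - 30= -2*b^2 + 16*b - 32*d^2 + d*(64 - 16*b) - 30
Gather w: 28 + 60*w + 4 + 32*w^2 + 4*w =32*w^2 + 64*w + 32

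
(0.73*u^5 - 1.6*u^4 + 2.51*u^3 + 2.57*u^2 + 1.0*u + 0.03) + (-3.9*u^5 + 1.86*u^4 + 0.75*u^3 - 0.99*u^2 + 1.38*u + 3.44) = -3.17*u^5 + 0.26*u^4 + 3.26*u^3 + 1.58*u^2 + 2.38*u + 3.47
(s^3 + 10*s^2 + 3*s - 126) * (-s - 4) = -s^4 - 14*s^3 - 43*s^2 + 114*s + 504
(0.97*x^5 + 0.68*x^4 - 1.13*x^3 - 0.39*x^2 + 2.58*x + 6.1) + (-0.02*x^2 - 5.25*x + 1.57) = 0.97*x^5 + 0.68*x^4 - 1.13*x^3 - 0.41*x^2 - 2.67*x + 7.67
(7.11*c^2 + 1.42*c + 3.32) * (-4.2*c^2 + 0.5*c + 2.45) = -29.862*c^4 - 2.409*c^3 + 4.1855*c^2 + 5.139*c + 8.134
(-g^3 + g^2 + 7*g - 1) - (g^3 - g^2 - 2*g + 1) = -2*g^3 + 2*g^2 + 9*g - 2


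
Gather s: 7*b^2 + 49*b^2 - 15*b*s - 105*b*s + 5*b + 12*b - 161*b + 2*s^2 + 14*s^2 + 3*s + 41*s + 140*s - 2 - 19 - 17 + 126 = 56*b^2 - 144*b + 16*s^2 + s*(184 - 120*b) + 88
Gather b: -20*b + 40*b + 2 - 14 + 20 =20*b + 8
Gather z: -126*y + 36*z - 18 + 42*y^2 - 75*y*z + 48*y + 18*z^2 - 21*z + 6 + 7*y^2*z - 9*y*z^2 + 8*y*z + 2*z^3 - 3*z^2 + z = 42*y^2 - 78*y + 2*z^3 + z^2*(15 - 9*y) + z*(7*y^2 - 67*y + 16) - 12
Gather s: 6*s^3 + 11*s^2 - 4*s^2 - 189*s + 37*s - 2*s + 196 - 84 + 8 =6*s^3 + 7*s^2 - 154*s + 120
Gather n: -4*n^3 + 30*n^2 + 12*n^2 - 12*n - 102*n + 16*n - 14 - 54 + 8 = -4*n^3 + 42*n^2 - 98*n - 60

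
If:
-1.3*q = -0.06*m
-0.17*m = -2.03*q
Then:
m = 0.00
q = 0.00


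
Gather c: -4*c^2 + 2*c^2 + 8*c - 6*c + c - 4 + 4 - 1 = -2*c^2 + 3*c - 1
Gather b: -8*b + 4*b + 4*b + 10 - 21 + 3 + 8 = 0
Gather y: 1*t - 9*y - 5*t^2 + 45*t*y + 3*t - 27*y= -5*t^2 + 4*t + y*(45*t - 36)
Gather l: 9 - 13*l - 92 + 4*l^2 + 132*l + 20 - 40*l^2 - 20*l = -36*l^2 + 99*l - 63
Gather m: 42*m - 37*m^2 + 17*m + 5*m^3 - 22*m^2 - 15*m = 5*m^3 - 59*m^2 + 44*m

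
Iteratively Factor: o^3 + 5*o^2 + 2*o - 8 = (o + 4)*(o^2 + o - 2) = (o + 2)*(o + 4)*(o - 1)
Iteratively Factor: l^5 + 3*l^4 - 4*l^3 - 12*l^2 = (l - 2)*(l^4 + 5*l^3 + 6*l^2) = (l - 2)*(l + 2)*(l^3 + 3*l^2) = (l - 2)*(l + 2)*(l + 3)*(l^2) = l*(l - 2)*(l + 2)*(l + 3)*(l)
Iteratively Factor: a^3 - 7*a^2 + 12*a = (a - 4)*(a^2 - 3*a) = a*(a - 4)*(a - 3)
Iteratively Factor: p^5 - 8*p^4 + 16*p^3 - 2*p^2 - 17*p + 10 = (p - 2)*(p^4 - 6*p^3 + 4*p^2 + 6*p - 5) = (p - 2)*(p - 1)*(p^3 - 5*p^2 - p + 5) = (p - 2)*(p - 1)*(p + 1)*(p^2 - 6*p + 5) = (p - 5)*(p - 2)*(p - 1)*(p + 1)*(p - 1)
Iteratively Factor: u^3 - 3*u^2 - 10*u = (u)*(u^2 - 3*u - 10) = u*(u - 5)*(u + 2)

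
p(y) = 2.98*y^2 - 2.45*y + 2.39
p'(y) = 5.96*y - 2.45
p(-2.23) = 22.67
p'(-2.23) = -15.74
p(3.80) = 36.11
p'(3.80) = 20.20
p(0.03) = 2.32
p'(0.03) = -2.27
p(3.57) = 31.62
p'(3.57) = 18.83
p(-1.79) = 16.32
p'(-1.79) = -13.12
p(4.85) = 60.60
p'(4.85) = 26.46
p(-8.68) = 248.18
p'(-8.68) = -54.18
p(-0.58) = 4.81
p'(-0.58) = -5.91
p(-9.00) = 265.82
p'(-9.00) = -56.09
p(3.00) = 21.86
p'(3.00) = 15.43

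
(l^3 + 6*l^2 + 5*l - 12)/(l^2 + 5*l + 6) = (l^2 + 3*l - 4)/(l + 2)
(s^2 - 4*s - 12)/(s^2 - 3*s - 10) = (s - 6)/(s - 5)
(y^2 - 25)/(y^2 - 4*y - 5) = (y + 5)/(y + 1)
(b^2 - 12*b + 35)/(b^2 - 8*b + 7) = (b - 5)/(b - 1)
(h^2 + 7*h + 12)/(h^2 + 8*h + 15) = (h + 4)/(h + 5)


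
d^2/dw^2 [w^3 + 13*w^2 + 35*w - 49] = 6*w + 26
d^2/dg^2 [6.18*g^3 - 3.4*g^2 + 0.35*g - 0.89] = 37.08*g - 6.8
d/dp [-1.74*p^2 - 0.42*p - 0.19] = -3.48*p - 0.42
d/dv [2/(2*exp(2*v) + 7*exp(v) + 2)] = (-8*exp(v) - 14)*exp(v)/(2*exp(2*v) + 7*exp(v) + 2)^2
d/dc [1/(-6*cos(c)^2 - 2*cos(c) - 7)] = -2*(6*cos(c) + 1)*sin(c)/(6*cos(c)^2 + 2*cos(c) + 7)^2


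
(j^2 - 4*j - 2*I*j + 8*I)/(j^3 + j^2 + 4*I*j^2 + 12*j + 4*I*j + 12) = (j - 4)/(j^2 + j*(1 + 6*I) + 6*I)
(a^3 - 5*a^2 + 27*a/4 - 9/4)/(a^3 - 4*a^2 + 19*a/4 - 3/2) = (a - 3)/(a - 2)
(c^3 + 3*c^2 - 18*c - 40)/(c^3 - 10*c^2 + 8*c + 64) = (c + 5)/(c - 8)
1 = 1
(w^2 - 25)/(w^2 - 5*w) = (w + 5)/w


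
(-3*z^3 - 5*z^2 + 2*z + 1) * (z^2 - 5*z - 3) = -3*z^5 + 10*z^4 + 36*z^3 + 6*z^2 - 11*z - 3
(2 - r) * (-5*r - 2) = 5*r^2 - 8*r - 4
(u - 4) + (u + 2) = 2*u - 2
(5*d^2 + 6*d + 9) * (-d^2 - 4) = -5*d^4 - 6*d^3 - 29*d^2 - 24*d - 36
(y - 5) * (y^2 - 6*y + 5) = y^3 - 11*y^2 + 35*y - 25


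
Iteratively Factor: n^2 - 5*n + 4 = (n - 1)*(n - 4)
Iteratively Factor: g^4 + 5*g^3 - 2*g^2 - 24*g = (g + 4)*(g^3 + g^2 - 6*g) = (g + 3)*(g + 4)*(g^2 - 2*g) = (g - 2)*(g + 3)*(g + 4)*(g)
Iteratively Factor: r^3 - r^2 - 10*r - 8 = (r - 4)*(r^2 + 3*r + 2) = (r - 4)*(r + 2)*(r + 1)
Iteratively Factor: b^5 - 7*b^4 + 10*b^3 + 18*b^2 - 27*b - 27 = (b - 3)*(b^4 - 4*b^3 - 2*b^2 + 12*b + 9) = (b - 3)*(b + 1)*(b^3 - 5*b^2 + 3*b + 9) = (b - 3)^2*(b + 1)*(b^2 - 2*b - 3) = (b - 3)^3*(b + 1)*(b + 1)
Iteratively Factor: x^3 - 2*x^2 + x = (x - 1)*(x^2 - x) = (x - 1)^2*(x)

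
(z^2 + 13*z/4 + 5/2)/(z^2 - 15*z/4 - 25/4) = (z + 2)/(z - 5)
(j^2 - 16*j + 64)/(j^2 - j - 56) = (j - 8)/(j + 7)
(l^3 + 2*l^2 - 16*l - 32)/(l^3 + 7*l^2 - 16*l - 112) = (l + 2)/(l + 7)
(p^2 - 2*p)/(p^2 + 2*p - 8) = p/(p + 4)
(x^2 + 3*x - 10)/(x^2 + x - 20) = (x - 2)/(x - 4)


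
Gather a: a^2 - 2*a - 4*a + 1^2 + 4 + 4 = a^2 - 6*a + 9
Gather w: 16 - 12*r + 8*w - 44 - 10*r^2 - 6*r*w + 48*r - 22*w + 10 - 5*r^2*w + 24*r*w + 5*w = -10*r^2 + 36*r + w*(-5*r^2 + 18*r - 9) - 18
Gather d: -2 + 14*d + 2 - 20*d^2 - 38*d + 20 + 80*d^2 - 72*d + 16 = 60*d^2 - 96*d + 36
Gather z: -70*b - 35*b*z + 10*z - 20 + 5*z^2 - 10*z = -35*b*z - 70*b + 5*z^2 - 20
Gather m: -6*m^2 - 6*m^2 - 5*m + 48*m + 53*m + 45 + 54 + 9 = -12*m^2 + 96*m + 108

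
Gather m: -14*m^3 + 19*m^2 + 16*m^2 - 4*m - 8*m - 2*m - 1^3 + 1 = -14*m^3 + 35*m^2 - 14*m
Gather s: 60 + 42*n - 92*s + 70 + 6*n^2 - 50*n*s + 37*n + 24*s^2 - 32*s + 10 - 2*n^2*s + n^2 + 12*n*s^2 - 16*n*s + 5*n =7*n^2 + 84*n + s^2*(12*n + 24) + s*(-2*n^2 - 66*n - 124) + 140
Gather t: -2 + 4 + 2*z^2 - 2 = 2*z^2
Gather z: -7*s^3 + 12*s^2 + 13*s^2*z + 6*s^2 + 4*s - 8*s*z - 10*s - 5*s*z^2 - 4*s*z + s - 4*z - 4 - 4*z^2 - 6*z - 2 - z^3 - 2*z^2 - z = -7*s^3 + 18*s^2 - 5*s - z^3 + z^2*(-5*s - 6) + z*(13*s^2 - 12*s - 11) - 6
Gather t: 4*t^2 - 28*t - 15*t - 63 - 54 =4*t^2 - 43*t - 117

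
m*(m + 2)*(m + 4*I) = m^3 + 2*m^2 + 4*I*m^2 + 8*I*m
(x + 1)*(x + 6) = x^2 + 7*x + 6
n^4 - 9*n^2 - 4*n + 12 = (n - 3)*(n - 1)*(n + 2)^2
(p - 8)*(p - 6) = p^2 - 14*p + 48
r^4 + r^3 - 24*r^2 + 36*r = r*(r - 3)*(r - 2)*(r + 6)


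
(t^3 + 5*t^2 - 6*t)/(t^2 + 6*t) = t - 1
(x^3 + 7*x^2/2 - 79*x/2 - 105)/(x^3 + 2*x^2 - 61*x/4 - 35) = 2*(x^2 + x - 42)/(2*x^2 - x - 28)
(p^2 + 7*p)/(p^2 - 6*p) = (p + 7)/(p - 6)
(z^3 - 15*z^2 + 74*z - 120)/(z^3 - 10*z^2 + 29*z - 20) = (z - 6)/(z - 1)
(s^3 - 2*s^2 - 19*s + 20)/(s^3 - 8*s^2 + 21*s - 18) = (s^3 - 2*s^2 - 19*s + 20)/(s^3 - 8*s^2 + 21*s - 18)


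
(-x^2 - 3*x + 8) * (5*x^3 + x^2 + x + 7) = -5*x^5 - 16*x^4 + 36*x^3 - 2*x^2 - 13*x + 56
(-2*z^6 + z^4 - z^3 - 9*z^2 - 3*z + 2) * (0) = 0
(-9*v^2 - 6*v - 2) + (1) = -9*v^2 - 6*v - 1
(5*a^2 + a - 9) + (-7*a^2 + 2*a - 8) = -2*a^2 + 3*a - 17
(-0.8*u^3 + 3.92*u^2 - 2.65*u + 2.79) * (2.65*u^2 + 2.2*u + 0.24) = -2.12*u^5 + 8.628*u^4 + 1.4095*u^3 + 2.5043*u^2 + 5.502*u + 0.6696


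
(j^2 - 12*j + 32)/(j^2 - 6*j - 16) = (j - 4)/(j + 2)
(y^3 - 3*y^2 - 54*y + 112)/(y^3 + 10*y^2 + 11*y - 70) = (y - 8)/(y + 5)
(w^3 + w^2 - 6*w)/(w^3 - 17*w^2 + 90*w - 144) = w*(w^2 + w - 6)/(w^3 - 17*w^2 + 90*w - 144)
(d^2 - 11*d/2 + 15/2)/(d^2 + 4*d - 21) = (d - 5/2)/(d + 7)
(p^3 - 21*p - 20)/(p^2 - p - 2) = (p^2 - p - 20)/(p - 2)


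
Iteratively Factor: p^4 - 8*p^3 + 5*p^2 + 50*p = (p + 2)*(p^3 - 10*p^2 + 25*p) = (p - 5)*(p + 2)*(p^2 - 5*p) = (p - 5)^2*(p + 2)*(p)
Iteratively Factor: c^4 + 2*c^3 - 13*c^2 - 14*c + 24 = (c - 3)*(c^3 + 5*c^2 + 2*c - 8) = (c - 3)*(c + 2)*(c^2 + 3*c - 4) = (c - 3)*(c + 2)*(c + 4)*(c - 1)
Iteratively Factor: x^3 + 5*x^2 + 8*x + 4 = (x + 2)*(x^2 + 3*x + 2) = (x + 1)*(x + 2)*(x + 2)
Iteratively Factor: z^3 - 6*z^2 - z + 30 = (z - 3)*(z^2 - 3*z - 10) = (z - 3)*(z + 2)*(z - 5)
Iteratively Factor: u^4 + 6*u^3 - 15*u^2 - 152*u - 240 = (u + 3)*(u^3 + 3*u^2 - 24*u - 80) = (u + 3)*(u + 4)*(u^2 - u - 20) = (u + 3)*(u + 4)^2*(u - 5)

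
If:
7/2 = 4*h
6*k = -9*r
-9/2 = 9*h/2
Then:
No Solution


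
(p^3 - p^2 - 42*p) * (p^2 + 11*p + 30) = p^5 + 10*p^4 - 23*p^3 - 492*p^2 - 1260*p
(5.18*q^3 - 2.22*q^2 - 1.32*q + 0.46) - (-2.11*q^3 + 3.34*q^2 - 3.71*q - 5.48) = 7.29*q^3 - 5.56*q^2 + 2.39*q + 5.94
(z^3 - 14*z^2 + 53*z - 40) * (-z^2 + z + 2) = -z^5 + 15*z^4 - 65*z^3 + 65*z^2 + 66*z - 80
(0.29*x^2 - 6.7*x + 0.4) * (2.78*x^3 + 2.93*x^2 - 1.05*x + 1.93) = 0.8062*x^5 - 17.7763*x^4 - 18.8235*x^3 + 8.7667*x^2 - 13.351*x + 0.772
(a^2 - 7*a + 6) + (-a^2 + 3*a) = 6 - 4*a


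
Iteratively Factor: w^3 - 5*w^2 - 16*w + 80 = (w + 4)*(w^2 - 9*w + 20) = (w - 4)*(w + 4)*(w - 5)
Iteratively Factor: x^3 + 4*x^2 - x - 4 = (x - 1)*(x^2 + 5*x + 4) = (x - 1)*(x + 4)*(x + 1)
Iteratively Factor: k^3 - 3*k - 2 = (k + 1)*(k^2 - k - 2) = (k - 2)*(k + 1)*(k + 1)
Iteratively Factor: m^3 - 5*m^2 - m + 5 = (m - 1)*(m^2 - 4*m - 5) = (m - 1)*(m + 1)*(m - 5)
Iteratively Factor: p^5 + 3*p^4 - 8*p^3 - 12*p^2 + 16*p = (p + 2)*(p^4 + p^3 - 10*p^2 + 8*p) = (p - 2)*(p + 2)*(p^3 + 3*p^2 - 4*p) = (p - 2)*(p - 1)*(p + 2)*(p^2 + 4*p) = p*(p - 2)*(p - 1)*(p + 2)*(p + 4)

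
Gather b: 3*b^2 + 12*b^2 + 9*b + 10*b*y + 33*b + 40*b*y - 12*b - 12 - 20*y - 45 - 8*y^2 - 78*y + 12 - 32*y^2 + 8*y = 15*b^2 + b*(50*y + 30) - 40*y^2 - 90*y - 45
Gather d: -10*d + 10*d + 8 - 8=0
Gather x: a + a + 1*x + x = 2*a + 2*x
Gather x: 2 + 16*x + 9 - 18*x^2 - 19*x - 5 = -18*x^2 - 3*x + 6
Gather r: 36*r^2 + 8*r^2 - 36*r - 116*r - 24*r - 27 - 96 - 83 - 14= 44*r^2 - 176*r - 220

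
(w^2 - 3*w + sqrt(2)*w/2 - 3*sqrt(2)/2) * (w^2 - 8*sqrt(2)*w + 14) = w^4 - 15*sqrt(2)*w^3/2 - 3*w^3 + 6*w^2 + 45*sqrt(2)*w^2/2 - 18*w + 7*sqrt(2)*w - 21*sqrt(2)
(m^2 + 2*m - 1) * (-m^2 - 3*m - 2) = -m^4 - 5*m^3 - 7*m^2 - m + 2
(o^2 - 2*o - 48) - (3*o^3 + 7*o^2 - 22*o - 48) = -3*o^3 - 6*o^2 + 20*o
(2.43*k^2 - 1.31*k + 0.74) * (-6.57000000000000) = -15.9651*k^2 + 8.6067*k - 4.8618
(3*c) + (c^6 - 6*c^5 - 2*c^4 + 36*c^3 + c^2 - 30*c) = c^6 - 6*c^5 - 2*c^4 + 36*c^3 + c^2 - 27*c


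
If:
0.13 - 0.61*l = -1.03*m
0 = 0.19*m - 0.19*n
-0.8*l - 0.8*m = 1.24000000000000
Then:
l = -0.89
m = -0.66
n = -0.66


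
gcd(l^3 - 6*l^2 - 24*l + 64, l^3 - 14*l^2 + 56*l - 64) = l^2 - 10*l + 16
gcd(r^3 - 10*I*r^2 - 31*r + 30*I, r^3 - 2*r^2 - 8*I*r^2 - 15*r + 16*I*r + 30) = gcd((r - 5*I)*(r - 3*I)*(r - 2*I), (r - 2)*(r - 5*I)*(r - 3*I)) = r^2 - 8*I*r - 15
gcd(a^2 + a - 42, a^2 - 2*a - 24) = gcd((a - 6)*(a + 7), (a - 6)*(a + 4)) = a - 6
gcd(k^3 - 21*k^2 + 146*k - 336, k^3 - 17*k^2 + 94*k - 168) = k^2 - 13*k + 42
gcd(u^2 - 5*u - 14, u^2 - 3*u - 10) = u + 2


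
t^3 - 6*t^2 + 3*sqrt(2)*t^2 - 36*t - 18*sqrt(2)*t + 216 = (t - 6)*(t - 3*sqrt(2))*(t + 6*sqrt(2))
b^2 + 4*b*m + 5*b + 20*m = (b + 5)*(b + 4*m)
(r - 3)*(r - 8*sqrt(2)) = r^2 - 8*sqrt(2)*r - 3*r + 24*sqrt(2)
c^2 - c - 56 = (c - 8)*(c + 7)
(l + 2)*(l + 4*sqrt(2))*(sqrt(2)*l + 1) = sqrt(2)*l^3 + 2*sqrt(2)*l^2 + 9*l^2 + 4*sqrt(2)*l + 18*l + 8*sqrt(2)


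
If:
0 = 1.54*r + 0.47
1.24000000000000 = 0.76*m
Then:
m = 1.63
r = -0.31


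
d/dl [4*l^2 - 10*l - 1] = 8*l - 10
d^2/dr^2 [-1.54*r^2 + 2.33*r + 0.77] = -3.08000000000000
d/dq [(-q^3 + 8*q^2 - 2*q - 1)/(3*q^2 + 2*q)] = (-3*q^4 - 4*q^3 + 22*q^2 + 6*q + 2)/(q^2*(9*q^2 + 12*q + 4))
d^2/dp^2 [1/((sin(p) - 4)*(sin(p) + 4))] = 2*(-2*sin(p)^4 - 29*sin(p)^2 + 16)/((sin(p) - 4)^3*(sin(p) + 4)^3)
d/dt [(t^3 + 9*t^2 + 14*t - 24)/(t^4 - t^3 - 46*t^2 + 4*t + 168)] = (-t^4 - 6*t^3 + 29*t^2 + 68)/(t^6 - 14*t^5 + 41*t^4 + 112*t^3 - 376*t^2 - 224*t + 784)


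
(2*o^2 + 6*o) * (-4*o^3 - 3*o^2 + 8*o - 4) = -8*o^5 - 30*o^4 - 2*o^3 + 40*o^2 - 24*o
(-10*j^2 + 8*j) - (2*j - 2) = -10*j^2 + 6*j + 2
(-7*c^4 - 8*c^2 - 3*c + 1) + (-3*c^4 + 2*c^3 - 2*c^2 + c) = -10*c^4 + 2*c^3 - 10*c^2 - 2*c + 1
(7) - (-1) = 8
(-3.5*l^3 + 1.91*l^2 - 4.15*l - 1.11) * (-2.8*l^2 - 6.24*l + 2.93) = 9.8*l^5 + 16.492*l^4 - 10.5534*l^3 + 34.6003*l^2 - 5.2331*l - 3.2523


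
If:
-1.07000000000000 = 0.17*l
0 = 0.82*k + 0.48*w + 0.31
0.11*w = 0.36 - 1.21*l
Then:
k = -42.82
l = -6.29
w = 72.51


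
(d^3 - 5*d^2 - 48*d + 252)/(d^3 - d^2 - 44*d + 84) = (d - 6)/(d - 2)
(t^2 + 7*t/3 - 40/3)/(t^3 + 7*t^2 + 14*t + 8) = (3*t^2 + 7*t - 40)/(3*(t^3 + 7*t^2 + 14*t + 8))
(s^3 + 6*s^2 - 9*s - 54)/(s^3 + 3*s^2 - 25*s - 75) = (s^2 + 3*s - 18)/(s^2 - 25)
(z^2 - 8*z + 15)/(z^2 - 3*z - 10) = (z - 3)/(z + 2)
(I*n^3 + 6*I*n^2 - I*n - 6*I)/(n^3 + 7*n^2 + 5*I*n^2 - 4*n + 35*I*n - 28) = I*(n^3 + 6*n^2 - n - 6)/(n^3 + n^2*(7 + 5*I) + n*(-4 + 35*I) - 28)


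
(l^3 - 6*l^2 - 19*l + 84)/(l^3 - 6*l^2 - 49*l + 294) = (l^2 + l - 12)/(l^2 + l - 42)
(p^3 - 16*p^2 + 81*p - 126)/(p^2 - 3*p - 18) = (p^2 - 10*p + 21)/(p + 3)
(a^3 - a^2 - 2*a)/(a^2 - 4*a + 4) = a*(a + 1)/(a - 2)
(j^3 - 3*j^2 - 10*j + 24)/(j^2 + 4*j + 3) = (j^2 - 6*j + 8)/(j + 1)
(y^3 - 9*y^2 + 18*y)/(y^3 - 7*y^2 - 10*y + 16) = y*(y^2 - 9*y + 18)/(y^3 - 7*y^2 - 10*y + 16)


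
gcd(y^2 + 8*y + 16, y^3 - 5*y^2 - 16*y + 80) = y + 4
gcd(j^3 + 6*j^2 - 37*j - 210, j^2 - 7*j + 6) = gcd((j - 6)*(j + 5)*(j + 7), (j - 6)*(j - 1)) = j - 6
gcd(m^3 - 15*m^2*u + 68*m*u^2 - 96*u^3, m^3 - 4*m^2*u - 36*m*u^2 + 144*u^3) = -m + 4*u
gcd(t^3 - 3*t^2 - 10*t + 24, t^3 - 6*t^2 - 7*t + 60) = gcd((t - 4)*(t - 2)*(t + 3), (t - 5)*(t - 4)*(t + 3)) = t^2 - t - 12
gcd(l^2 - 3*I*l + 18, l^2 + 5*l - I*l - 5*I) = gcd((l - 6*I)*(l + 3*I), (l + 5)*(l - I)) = 1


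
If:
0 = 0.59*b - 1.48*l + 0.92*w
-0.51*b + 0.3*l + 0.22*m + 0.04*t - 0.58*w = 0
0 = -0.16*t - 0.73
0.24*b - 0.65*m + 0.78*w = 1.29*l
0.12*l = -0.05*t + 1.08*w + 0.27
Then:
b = 0.03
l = -0.29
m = 0.00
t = -4.56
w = -0.49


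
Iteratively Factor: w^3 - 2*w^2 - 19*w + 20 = (w - 5)*(w^2 + 3*w - 4) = (w - 5)*(w + 4)*(w - 1)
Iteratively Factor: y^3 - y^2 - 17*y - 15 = (y - 5)*(y^2 + 4*y + 3) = (y - 5)*(y + 1)*(y + 3)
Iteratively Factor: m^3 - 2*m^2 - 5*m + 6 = (m + 2)*(m^2 - 4*m + 3) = (m - 3)*(m + 2)*(m - 1)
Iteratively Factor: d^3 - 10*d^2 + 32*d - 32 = (d - 4)*(d^2 - 6*d + 8) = (d - 4)*(d - 2)*(d - 4)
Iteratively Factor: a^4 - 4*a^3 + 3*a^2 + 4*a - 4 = (a - 1)*(a^3 - 3*a^2 + 4) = (a - 2)*(a - 1)*(a^2 - a - 2) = (a - 2)*(a - 1)*(a + 1)*(a - 2)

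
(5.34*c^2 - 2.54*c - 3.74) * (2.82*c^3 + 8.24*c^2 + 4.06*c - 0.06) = 15.0588*c^5 + 36.8388*c^4 - 9.796*c^3 - 41.4504*c^2 - 15.032*c + 0.2244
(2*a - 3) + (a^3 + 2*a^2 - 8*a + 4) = a^3 + 2*a^2 - 6*a + 1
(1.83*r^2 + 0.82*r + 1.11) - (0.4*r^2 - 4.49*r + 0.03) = 1.43*r^2 + 5.31*r + 1.08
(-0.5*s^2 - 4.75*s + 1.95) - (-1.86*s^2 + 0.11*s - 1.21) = 1.36*s^2 - 4.86*s + 3.16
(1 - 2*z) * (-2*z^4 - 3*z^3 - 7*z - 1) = 4*z^5 + 4*z^4 - 3*z^3 + 14*z^2 - 5*z - 1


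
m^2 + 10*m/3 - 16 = (m - 8/3)*(m + 6)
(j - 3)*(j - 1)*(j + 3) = j^3 - j^2 - 9*j + 9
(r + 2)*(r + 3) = r^2 + 5*r + 6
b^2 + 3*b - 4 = (b - 1)*(b + 4)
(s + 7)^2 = s^2 + 14*s + 49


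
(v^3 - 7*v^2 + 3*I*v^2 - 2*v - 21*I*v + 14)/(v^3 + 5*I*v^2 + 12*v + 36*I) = (v^2 + v*(-7 + I) - 7*I)/(v^2 + 3*I*v + 18)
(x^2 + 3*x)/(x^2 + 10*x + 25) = x*(x + 3)/(x^2 + 10*x + 25)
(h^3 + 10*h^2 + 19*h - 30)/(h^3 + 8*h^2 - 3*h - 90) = (h - 1)/(h - 3)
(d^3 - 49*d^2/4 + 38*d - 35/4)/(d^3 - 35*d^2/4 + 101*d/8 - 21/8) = 2*(d - 5)/(2*d - 3)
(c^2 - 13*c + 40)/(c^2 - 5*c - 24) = (c - 5)/(c + 3)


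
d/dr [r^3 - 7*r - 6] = 3*r^2 - 7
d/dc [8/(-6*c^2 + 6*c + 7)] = 48*(2*c - 1)/(-6*c^2 + 6*c + 7)^2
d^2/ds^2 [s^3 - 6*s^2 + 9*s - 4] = 6*s - 12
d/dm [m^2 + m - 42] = 2*m + 1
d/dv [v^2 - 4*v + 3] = 2*v - 4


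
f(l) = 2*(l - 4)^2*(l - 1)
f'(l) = 2*(l - 4)^2 + 2*(l - 1)*(2*l - 8) = 6*(l - 4)*(l - 2)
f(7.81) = 197.71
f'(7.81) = 132.82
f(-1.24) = -123.01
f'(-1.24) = 101.87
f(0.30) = -19.17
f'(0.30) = 37.74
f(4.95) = 7.13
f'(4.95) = 16.82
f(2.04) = 7.99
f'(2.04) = -0.47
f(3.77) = 0.29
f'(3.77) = -2.44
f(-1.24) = -123.01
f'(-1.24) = 101.87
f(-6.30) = -1548.91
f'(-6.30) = 512.94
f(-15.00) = -11552.00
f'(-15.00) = 1938.00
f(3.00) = 4.00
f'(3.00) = -6.00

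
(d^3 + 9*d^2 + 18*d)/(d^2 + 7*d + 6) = d*(d + 3)/(d + 1)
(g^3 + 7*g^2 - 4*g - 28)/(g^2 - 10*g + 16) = (g^2 + 9*g + 14)/(g - 8)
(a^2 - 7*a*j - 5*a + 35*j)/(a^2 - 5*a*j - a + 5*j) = (a^2 - 7*a*j - 5*a + 35*j)/(a^2 - 5*a*j - a + 5*j)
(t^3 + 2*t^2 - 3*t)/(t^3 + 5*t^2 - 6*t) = (t + 3)/(t + 6)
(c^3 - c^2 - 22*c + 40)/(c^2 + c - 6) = (c^2 + c - 20)/(c + 3)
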